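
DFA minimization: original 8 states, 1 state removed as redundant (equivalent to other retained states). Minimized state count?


Original DFA: 8 states
Redundant states removed: 1
Minimized states = original - removed
= 8 - 1
= 7

7


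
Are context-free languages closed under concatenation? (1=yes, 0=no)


CFL closure properties:
  Closed under: union, concatenation, Kleene star
  NOT closed under: intersection, complement
Operation 'concatenation' is in closed list -> Yes (closed)

1


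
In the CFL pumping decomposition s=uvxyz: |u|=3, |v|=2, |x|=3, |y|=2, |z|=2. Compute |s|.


|s| = |u| + |v| + |x| + |y| + |z|
= 3 + 2 + 3 + 2 + 2
= 5 + 3 + 4
= 8 + 4
= 12

12


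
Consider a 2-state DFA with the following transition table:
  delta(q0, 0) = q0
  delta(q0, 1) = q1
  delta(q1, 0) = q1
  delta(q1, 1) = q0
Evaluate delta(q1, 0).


Looking up transition function:
delta(q1, 0) in the table
Row: q1, Column: 0
Result: q1

q1


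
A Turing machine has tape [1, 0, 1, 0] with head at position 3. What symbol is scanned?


Tape: [1, 0, 1, 0]
Positions: 0 1 2 3
Values:    1 0 1 0
Head at position 3
tape[3] = 0

0


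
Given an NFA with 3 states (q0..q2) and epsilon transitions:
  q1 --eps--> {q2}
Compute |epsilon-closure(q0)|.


Starting from q0
Initialize closure = {q0}
q0 has no outgoing epsilon transitions -> nothing to add
Final closure: {q0}
Size = 1

1


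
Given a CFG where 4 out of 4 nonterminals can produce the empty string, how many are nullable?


Nonterminals: {S, A, B, C}
A nonterminal is nullable if it can derive epsilon
Counting nullable nonterminals: 4
Total nullable = 4

4


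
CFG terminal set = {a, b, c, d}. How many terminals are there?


Terminal symbols: a, b, c, d
Counting each: a (#1), b (#2), c (#3), d (#4)
Total = 4

4


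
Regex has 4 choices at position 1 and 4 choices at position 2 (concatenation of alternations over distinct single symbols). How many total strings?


First group: 4 alternatives
Second group: 4 alternatives
Concatenation: each choice from group 1 pairs with each from group 2
Total = 4 x 4 = 16

16


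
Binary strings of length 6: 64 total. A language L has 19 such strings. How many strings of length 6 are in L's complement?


Alphabet: {0,1}
String length: 6
Total strings of length 6 = 2^6 = 64
Strings in L = 19
Complement = total - |L|
= 64 - 19
= 45

45


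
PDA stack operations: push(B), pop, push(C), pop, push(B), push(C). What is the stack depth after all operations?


Tracing stack operations:
  push(B) -> stack = [B], depth=1
  pop -> removed B, stack = [], depth=0
  push(C) -> stack = [C], depth=1
  pop -> removed C, stack = [], depth=0
  push(B) -> stack = [B], depth=1
  push(C) -> stack = [B,C], depth=2
Final depth = 2

2


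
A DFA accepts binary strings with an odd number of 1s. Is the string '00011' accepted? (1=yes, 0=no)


DFA has 2 states: q_even (start, accept=no) and q_odd
Processing string '00011' character by character:
  Position 0: read '0', 1-count=0 -> q_even (no change)
  Position 1: read '0', 1-count=0 -> q_even (no change)
  Position 2: read '0', 1-count=0 -> q_even (no change)
  Position 3: read '1', 1-count=1 -> q_odd
  Position 4: read '1', 1-count=2 -> q_even
Final state: q_even, total 1s = 2 (even); the DFA requires an odd count -> reject

0


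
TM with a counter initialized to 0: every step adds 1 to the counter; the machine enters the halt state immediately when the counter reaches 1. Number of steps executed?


Counter starts at 0. Counting sequence:
  Step 1: counter = 1
Counter reached 1 -> halt
Total steps = 1

1


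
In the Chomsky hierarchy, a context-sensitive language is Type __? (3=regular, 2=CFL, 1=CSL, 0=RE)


Chomsky hierarchy levels:
  Type 3: Regular (DFA/NFA/regex)
  Type 2: Context-free (PDA)
  Type 1: Context-sensitive
  Type 0: Recursively enumerable (TM)
'context-sensitive' corresponds to Type 1

1


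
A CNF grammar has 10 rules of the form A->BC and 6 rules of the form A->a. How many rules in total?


CNF allows two rule forms:
  A -> BC (binary): 10 rules
  A -> a (terminal): 6 rules
Total = 10 + 6 = 16

16


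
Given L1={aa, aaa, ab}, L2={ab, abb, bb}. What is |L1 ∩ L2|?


L1 = {aa, aaa, ab}
L2 = {ab, abb, bb}
Checking each string in L1 against L2:
  'aa': in L2? No
  'aaa': in L2? No
  'ab': in L2? Yes
Intersection = {ab}
|L1 ∩ L2| = 1

1


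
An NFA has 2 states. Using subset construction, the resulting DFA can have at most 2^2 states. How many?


NFA has 2 states
Subset construction: each DFA state = subset of NFA states
Maximum subsets = 2^2
2^2 = 4

4


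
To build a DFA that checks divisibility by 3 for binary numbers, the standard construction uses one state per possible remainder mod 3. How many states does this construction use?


Divisibility by 3 is tracked via the remainder mod 3: 0, 1, ..., 2
The construction assigns one state to each remainder
Number of remainders = 3

3


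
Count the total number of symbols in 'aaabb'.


String: 'aaabb'
Counting characters:
  'a' appears 3 time(s)
  'b' appears 2 time(s)
Total length = 3 + 2 = 5

5


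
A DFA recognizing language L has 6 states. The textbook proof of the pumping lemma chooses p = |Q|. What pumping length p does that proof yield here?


Pumping lemma for regular languages (standard proof):
Take p = |Q|, the number of DFA states.
Any string of length >= |Q| passes through |Q|+1 states while reading its first |Q| symbols,
so by pigeonhole some state repeats, giving the loop that can be pumped.
Here |Q| = 6
Therefore the proof uses p = 6

6


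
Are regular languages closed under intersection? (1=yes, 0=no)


Regular languages are closed under:
- Union (DFA product construction)
- Intersection (DFA product construction)
- Complement (swap accept/reject states)
- Concatenation (NFA construction)
- Kleene star (NFA construction)
intersection is in this list
Therefore: closed

1


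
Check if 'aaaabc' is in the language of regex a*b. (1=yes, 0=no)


Pattern: a*b
String: 'aaaabc'
Pattern requires: zero or more 'a's followed by exactly one 'b'
Found 4 leading 'a's
Remaining: 'bc'
Remaining is not 'b' -> no match
Result: 0

0


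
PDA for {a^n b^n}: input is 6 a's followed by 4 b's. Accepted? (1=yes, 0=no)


Language requires equal numbers of a's and b's
PDA pushes for each 'a', pops for each 'b'
Number of a's = 6
Number of b's = 4
6 != 4 -> Reject

0


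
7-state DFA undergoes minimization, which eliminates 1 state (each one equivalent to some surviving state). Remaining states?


Original DFA: 7 states
Redundant states removed: 1
Minimized states = original - removed
= 7 - 1
= 6

6


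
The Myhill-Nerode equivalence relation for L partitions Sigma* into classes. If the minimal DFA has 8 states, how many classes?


Myhill-Nerode theorem:
Number of equivalence classes = number of states in minimal DFA
Minimal DFA states = 8
Therefore equivalence classes = 8

8


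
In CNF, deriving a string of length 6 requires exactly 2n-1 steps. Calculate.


Chomsky Normal Form derivation:
String length n = 6
Each step either:
  - Splits a nonterminal into two (n-1 such steps)
  - Converts a nonterminal to terminal (n such steps)
Total = (n-1) + n = 2n - 1
= 2(6) - 1
= 12 - 1
= 11

11


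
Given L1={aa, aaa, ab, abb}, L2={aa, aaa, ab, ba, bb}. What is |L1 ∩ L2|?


L1 = {aa, aaa, ab, abb}
L2 = {aa, aaa, ab, ba, bb}
Checking each string in L1 against L2:
  'aa': in L2? Yes
  'aaa': in L2? Yes
  'ab': in L2? Yes
  'abb': in L2? No
Intersection = {aa, aaa, ab}
|L1 ∩ L2| = 3

3


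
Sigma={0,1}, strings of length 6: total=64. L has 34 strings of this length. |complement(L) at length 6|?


Alphabet: {0,1}
String length: 6
Total strings of length 6 = 2^6 = 64
Strings in L = 34
Complement = total - |L|
= 64 - 34
= 30

30


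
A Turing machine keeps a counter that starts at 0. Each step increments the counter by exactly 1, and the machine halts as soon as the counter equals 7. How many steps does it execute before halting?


Counter starts at 0. Counting sequence:
  Step 1: counter = 1
  Step 2: counter = 2
  Step 3: counter = 3
  Step 4: counter = 4
  Step 5: counter = 5
  Step 6: counter = 6
  Step 7: counter = 7
Counter reached 7 -> halt
Total steps = 7

7


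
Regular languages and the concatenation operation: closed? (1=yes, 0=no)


Regular languages are closed under all standard operations:
- Union: Yes (product construction)
- Intersection: Yes (product construction)
- Complement: Yes (swap accept/reject)
- Concatenation: Yes (NFA construction)
Operation: concatenation -> Closed

1


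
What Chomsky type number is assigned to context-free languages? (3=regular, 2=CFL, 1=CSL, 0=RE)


Chomsky hierarchy levels:
  Type 3: Regular (DFA/NFA/regex)
  Type 2: Context-free (PDA)
  Type 1: Context-sensitive
  Type 0: Recursively enumerable (TM)
'context-free' corresponds to Type 2

2


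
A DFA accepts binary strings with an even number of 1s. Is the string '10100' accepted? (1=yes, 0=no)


DFA has 2 states: q_even (start, accept=yes) and q_odd
Processing string '10100' character by character:
  Position 0: read '1', 1-count=1 -> q_odd
  Position 1: read '0', 1-count=1 -> q_odd (no change)
  Position 2: read '1', 1-count=2 -> q_even
  Position 3: read '0', 1-count=2 -> q_even (no change)
  Position 4: read '0', 1-count=2 -> q_even (no change)
Final state: q_even, total 1s = 2 (even); the DFA requires an even count -> accept

1


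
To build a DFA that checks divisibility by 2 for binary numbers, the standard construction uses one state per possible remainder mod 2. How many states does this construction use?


Divisibility by 2 is tracked via the remainder mod 2: 0, 1, ..., 1
The construction assigns one state to each remainder
Number of remainders = 2

2


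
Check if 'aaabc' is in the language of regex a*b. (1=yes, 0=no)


Pattern: a*b
String: 'aaabc'
Pattern requires: zero or more 'a's followed by exactly one 'b'
Found 3 leading 'a's
Remaining: 'bc'
Remaining is not 'b' -> no match
Result: 0

0


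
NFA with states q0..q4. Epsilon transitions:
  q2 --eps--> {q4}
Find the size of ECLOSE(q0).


Starting from q0
Initialize closure = {q0}
q0 has no outgoing epsilon transitions -> nothing to add
Final closure: {q0}
Size = 1

1


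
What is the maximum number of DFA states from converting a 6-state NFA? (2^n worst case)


NFA has 6 states
Subset construction: each DFA state = subset of NFA states
Maximum subsets = 2^6
2^6 = 64

64


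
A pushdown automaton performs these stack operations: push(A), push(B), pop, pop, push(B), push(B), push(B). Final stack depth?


Tracing stack operations:
  push(A) -> stack = [A], depth=1
  push(B) -> stack = [A,B], depth=2
  pop -> removed B, stack = [A], depth=1
  pop -> removed A, stack = [], depth=0
  push(B) -> stack = [B], depth=1
  push(B) -> stack = [B,B], depth=2
  push(B) -> stack = [B,B,B], depth=3
Final depth = 3

3


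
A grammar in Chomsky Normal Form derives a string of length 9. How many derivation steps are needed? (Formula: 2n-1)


Chomsky Normal Form derivation:
String length n = 9
Each step either:
  - Splits a nonterminal into two (n-1 such steps)
  - Converts a nonterminal to terminal (n such steps)
Total = (n-1) + n = 2n - 1
= 2(9) - 1
= 18 - 1
= 17

17


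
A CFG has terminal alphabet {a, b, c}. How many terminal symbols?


Terminal symbols: a, b, c
Counting each: a (#1), b (#2), c (#3)
Total = 3

3


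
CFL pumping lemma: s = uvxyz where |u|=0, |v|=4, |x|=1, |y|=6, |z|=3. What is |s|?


|s| = |u| + |v| + |x| + |y| + |z|
= 0 + 4 + 1 + 6 + 3
= 4 + 1 + 9
= 5 + 9
= 14

14


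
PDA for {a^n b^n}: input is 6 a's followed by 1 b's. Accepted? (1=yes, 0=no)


Language requires equal numbers of a's and b's
PDA pushes for each 'a', pops for each 'b'
Number of a's = 6
Number of b's = 1
6 != 1 -> Reject

0


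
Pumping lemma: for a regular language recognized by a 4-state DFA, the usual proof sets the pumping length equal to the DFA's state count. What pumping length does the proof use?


Pumping lemma for regular languages (standard proof):
Take p = |Q|, the number of DFA states.
Any string of length >= |Q| passes through |Q|+1 states while reading its first |Q| symbols,
so by pigeonhole some state repeats, giving the loop that can be pumped.
Here |Q| = 4
Therefore the proof uses p = 4

4


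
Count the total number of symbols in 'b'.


String: 'b'
Counting characters:
  'b' appears 1 time(s)
Total length = 0 + 1 = 1

1


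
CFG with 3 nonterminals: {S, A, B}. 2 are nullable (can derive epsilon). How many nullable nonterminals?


Nonterminals: {S, A, B}
A nonterminal is nullable if it can derive epsilon
Counting nullable nonterminals: 2
Total nullable = 2

2


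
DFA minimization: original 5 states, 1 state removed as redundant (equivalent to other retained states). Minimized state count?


Original DFA: 5 states
Redundant states removed: 1
Minimized states = original - removed
= 5 - 1
= 4

4


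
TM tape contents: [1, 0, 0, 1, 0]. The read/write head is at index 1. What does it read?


Tape: [1, 0, 0, 1, 0]
Positions: 0 1 2 3 4
Values:    1 0 0 1 0
Head at position 1
tape[1] = 0

0


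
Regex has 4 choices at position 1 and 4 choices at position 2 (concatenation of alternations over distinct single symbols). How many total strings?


First group: 4 alternatives
Second group: 4 alternatives
Concatenation: each choice from group 1 pairs with each from group 2
Total = 4 x 4 = 16

16


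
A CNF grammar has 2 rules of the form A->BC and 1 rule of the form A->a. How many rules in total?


CNF allows two rule forms:
  A -> BC (binary): 2 rules
  A -> a (terminal): 1 rule
Total = 2 + 1 = 3

3


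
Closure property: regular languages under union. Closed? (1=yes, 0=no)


Regular languages are closed under:
- Union (DFA product construction)
- Intersection (DFA product construction)
- Complement (swap accept/reject states)
- Concatenation (NFA construction)
- Kleene star (NFA construction)
union is in this list
Therefore: closed

1


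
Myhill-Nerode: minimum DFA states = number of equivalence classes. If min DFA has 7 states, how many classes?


Myhill-Nerode theorem:
Number of equivalence classes = number of states in minimal DFA
Minimal DFA states = 7
Therefore equivalence classes = 7

7


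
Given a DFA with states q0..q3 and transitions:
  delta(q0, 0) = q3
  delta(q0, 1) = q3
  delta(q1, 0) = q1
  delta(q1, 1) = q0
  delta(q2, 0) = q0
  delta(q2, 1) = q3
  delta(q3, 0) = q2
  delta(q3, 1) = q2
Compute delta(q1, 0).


Looking up transition function:
delta(q1, 0) in the table
Row: q1, Column: 0
Result: q1

q1


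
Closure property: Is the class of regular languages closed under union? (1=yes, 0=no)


Regular languages are closed under all standard operations:
- Union: Yes (product construction)
- Intersection: Yes (product construction)
- Complement: Yes (swap accept/reject)
- Concatenation: Yes (NFA construction)
Operation: union -> Closed

1


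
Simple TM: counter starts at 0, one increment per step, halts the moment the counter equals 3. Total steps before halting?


Counter starts at 0. Counting sequence:
  Step 1: counter = 1
  Step 2: counter = 2
  Step 3: counter = 3
Counter reached 3 -> halt
Total steps = 3

3


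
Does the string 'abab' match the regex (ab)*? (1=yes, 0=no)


Pattern: (ab)*
String: 'abab'
Pattern requires: zero or more repetitions of 'ab'
Pairs: ['ab', 'ab']
All pairs are 'ab'? Yes
Result: 1

1


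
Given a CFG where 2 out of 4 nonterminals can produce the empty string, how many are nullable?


Nonterminals: {S, A, B, C}
A nonterminal is nullable if it can derive epsilon
Counting nullable nonterminals: 2
Total nullable = 2

2


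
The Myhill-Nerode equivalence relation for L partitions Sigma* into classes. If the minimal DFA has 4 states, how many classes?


Myhill-Nerode theorem:
Number of equivalence classes = number of states in minimal DFA
Minimal DFA states = 4
Therefore equivalence classes = 4

4


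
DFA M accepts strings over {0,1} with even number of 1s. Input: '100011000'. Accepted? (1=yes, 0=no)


DFA has 2 states: q_even (start, accept=yes) and q_odd
Processing string '100011000' character by character:
  Position 0: read '1', 1-count=1 -> q_odd
  Position 1: read '0', 1-count=1 -> q_odd (no change)
  Position 2: read '0', 1-count=1 -> q_odd (no change)
  Position 3: read '0', 1-count=1 -> q_odd (no change)
  Position 4: read '1', 1-count=2 -> q_even
  Position 5: read '1', 1-count=3 -> q_odd
  Position 6: read '0', 1-count=3 -> q_odd (no change)
  Position 7: read '0', 1-count=3 -> q_odd (no change)
  Position 8: read '0', 1-count=3 -> q_odd (no change)
Final state: q_odd, total 1s = 3 (odd); the DFA requires an even count -> reject

0


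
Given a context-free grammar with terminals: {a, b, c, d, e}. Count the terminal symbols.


Terminal symbols: a, b, c, d, e
Counting each: a (#1), b (#2), c (#3), d (#4), e (#5)
Total = 5

5


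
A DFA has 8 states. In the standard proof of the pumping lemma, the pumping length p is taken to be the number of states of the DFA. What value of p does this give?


Pumping lemma for regular languages (standard proof):
Take p = |Q|, the number of DFA states.
Any string of length >= |Q| passes through |Q|+1 states while reading its first |Q| symbols,
so by pigeonhole some state repeats, giving the loop that can be pumped.
Here |Q| = 8
Therefore the proof uses p = 8

8


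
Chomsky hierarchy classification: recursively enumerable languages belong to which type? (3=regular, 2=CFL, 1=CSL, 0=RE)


Chomsky hierarchy levels:
  Type 3: Regular (DFA/NFA/regex)
  Type 2: Context-free (PDA)
  Type 1: Context-sensitive
  Type 0: Recursively enumerable (TM)
'recursively enumerable' corresponds to Type 0

0


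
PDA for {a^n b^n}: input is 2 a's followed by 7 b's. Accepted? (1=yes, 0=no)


Language requires equal numbers of a's and b's
PDA pushes for each 'a', pops for each 'b'
Number of a's = 2
Number of b's = 7
2 != 7 -> Reject

0


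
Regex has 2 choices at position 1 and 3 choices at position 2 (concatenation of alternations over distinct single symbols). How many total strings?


First group: 2 alternatives
Second group: 3 alternatives
Concatenation: each choice from group 1 pairs with each from group 2
Total = 2 x 3 = 6

6


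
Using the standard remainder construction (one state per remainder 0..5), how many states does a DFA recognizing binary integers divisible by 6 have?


Divisibility by 6 is tracked via the remainder mod 6: 0, 1, ..., 5
The construction assigns one state to each remainder
Number of remainders = 6

6


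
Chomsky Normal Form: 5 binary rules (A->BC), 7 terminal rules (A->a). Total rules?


CNF allows two rule forms:
  A -> BC (binary): 5 rules
  A -> a (terminal): 7 rules
Total = 5 + 7 = 12

12


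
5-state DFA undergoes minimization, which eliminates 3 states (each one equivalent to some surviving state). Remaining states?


Original DFA: 5 states
Redundant states removed: 3
Minimized states = original - removed
= 5 - 3
= 2

2


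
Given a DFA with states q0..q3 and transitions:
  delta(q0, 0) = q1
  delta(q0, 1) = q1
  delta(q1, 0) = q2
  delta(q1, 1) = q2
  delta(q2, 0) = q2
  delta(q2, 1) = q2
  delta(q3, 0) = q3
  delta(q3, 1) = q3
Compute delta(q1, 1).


Looking up transition function:
delta(q1, 1) in the table
Row: q1, Column: 1
Result: q2

q2


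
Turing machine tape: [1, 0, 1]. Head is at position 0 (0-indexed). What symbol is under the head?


Tape: [1, 0, 1]
Positions: 0 1 2
Values:    1 0 1
Head at position 0
tape[0] = 1

1


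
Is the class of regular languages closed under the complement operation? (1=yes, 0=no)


Regular languages are closed under:
- Union (DFA product construction)
- Intersection (DFA product construction)
- Complement (swap accept/reject states)
- Concatenation (NFA construction)
- Kleene star (NFA construction)
complement is in this list
Therefore: closed

1


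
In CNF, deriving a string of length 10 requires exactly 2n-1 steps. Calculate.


Chomsky Normal Form derivation:
String length n = 10
Each step either:
  - Splits a nonterminal into two (n-1 such steps)
  - Converts a nonterminal to terminal (n such steps)
Total = (n-1) + n = 2n - 1
= 2(10) - 1
= 20 - 1
= 19

19


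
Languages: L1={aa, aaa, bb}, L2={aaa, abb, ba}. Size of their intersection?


L1 = {aa, aaa, bb}
L2 = {aaa, abb, ba}
Checking each string in L1 against L2:
  'aa': in L2? No
  'aaa': in L2? Yes
  'bb': in L2? No
Intersection = {aaa}
|L1 ∩ L2| = 1

1


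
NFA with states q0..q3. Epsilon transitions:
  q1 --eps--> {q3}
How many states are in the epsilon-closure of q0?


Starting from q0
Initialize closure = {q0}
q0 has no outgoing epsilon transitions -> nothing to add
Final closure: {q0}
Size = 1

1


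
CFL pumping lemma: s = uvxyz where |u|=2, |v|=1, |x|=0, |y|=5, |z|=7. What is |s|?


|s| = |u| + |v| + |x| + |y| + |z|
= 2 + 1 + 0 + 5 + 7
= 3 + 0 + 12
= 3 + 12
= 15

15


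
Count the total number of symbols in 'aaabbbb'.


String: 'aaabbbb'
Counting characters:
  'a' appears 3 time(s)
  'b' appears 4 time(s)
Total length = 3 + 4 = 7

7


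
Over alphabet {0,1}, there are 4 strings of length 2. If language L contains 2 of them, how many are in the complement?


Alphabet: {0,1}
String length: 2
Total strings of length 2 = 2^2 = 4
Strings in L = 2
Complement = total - |L|
= 4 - 2
= 2

2


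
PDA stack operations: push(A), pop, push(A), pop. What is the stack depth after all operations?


Tracing stack operations:
  push(A) -> stack = [A], depth=1
  pop -> removed A, stack = [], depth=0
  push(A) -> stack = [A], depth=1
  pop -> removed A, stack = [], depth=0
Final depth = 0

0


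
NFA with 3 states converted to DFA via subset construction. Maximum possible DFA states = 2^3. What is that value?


NFA has 3 states
Subset construction: each DFA state = subset of NFA states
Maximum subsets = 2^3
2^3 = 8

8


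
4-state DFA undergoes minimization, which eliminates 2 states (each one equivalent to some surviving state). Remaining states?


Original DFA: 4 states
Redundant states removed: 2
Minimized states = original - removed
= 4 - 2
= 2

2


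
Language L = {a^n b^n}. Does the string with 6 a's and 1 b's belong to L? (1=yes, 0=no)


Language requires equal numbers of a's and b's
PDA pushes for each 'a', pops for each 'b'
Number of a's = 6
Number of b's = 1
6 != 1 -> Reject

0


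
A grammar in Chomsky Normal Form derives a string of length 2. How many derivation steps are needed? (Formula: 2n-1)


Chomsky Normal Form derivation:
String length n = 2
Each step either:
  - Splits a nonterminal into two (n-1 such steps)
  - Converts a nonterminal to terminal (n such steps)
Total = (n-1) + n = 2n - 1
= 2(2) - 1
= 4 - 1
= 3

3


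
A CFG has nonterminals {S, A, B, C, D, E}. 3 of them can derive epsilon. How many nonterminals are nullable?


Nonterminals: {S, A, B, C, D, E}
A nonterminal is nullable if it can derive epsilon
Counting nullable nonterminals: 3
Total nullable = 3

3


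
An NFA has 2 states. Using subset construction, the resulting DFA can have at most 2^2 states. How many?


NFA has 2 states
Subset construction: each DFA state = subset of NFA states
Maximum subsets = 2^2
2^2 = 4

4


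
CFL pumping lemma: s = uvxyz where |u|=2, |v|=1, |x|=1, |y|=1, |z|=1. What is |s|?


|s| = |u| + |v| + |x| + |y| + |z|
= 2 + 1 + 1 + 1 + 1
= 3 + 1 + 2
= 4 + 2
= 6

6


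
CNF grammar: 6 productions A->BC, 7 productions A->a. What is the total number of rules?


CNF allows two rule forms:
  A -> BC (binary): 6 rules
  A -> a (terminal): 7 rules
Total = 6 + 7 = 13

13


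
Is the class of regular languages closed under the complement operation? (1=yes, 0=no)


Regular languages are closed under:
- Union (DFA product construction)
- Intersection (DFA product construction)
- Complement (swap accept/reject states)
- Concatenation (NFA construction)
- Kleene star (NFA construction)
complement is in this list
Therefore: closed

1


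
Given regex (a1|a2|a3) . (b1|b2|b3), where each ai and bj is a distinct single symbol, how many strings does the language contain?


First group: 3 alternatives
Second group: 3 alternatives
Concatenation: each choice from group 1 pairs with each from group 2
Total = 3 x 3 = 9

9


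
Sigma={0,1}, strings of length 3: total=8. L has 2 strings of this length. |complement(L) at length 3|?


Alphabet: {0,1}
String length: 3
Total strings of length 3 = 2^3 = 8
Strings in L = 2
Complement = total - |L|
= 8 - 2
= 6

6


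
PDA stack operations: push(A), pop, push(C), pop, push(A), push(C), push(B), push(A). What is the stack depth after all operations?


Tracing stack operations:
  push(A) -> stack = [A], depth=1
  pop -> removed A, stack = [], depth=0
  push(C) -> stack = [C], depth=1
  pop -> removed C, stack = [], depth=0
  push(A) -> stack = [A], depth=1
  push(C) -> stack = [A,C], depth=2
  push(B) -> stack = [A,C,B], depth=3
  push(A) -> stack = [A,C,B,A], depth=4
Final depth = 4

4


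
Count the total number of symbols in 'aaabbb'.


String: 'aaabbb'
Counting characters:
  'a' appears 3 time(s)
  'b' appears 3 time(s)
Total length = 3 + 3 = 6

6


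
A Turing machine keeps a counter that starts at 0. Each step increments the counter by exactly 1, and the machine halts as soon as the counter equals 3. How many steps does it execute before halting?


Counter starts at 0. Counting sequence:
  Step 1: counter = 1
  Step 2: counter = 2
  Step 3: counter = 3
Counter reached 3 -> halt
Total steps = 3

3


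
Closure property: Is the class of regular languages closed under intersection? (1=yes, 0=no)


Regular languages are closed under all standard operations:
- Union: Yes (product construction)
- Intersection: Yes (product construction)
- Complement: Yes (swap accept/reject)
- Concatenation: Yes (NFA construction)
Operation: intersection -> Closed

1


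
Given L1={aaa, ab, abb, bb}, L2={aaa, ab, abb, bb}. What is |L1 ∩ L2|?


L1 = {aaa, ab, abb, bb}
L2 = {aaa, ab, abb, bb}
Checking each string in L1 against L2:
  'aaa': in L2? Yes
  'ab': in L2? Yes
  'abb': in L2? Yes
  'bb': in L2? Yes
Intersection = {aaa, ab, abb, bb}
|L1 ∩ L2| = 4

4


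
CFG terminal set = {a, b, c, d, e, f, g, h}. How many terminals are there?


Terminal symbols: a, b, c, d, e, f, g, h
Counting each: a (#1), b (#2), c (#3), d (#4), e (#5), f (#6), g (#7), h (#8)
Total = 8

8


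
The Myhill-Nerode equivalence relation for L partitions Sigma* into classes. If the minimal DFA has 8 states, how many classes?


Myhill-Nerode theorem:
Number of equivalence classes = number of states in minimal DFA
Minimal DFA states = 8
Therefore equivalence classes = 8

8


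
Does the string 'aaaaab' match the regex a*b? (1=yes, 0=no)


Pattern: a*b
String: 'aaaaab'
Pattern requires: zero or more 'a's followed by exactly one 'b'
Found 5 leading 'a's
Remaining: 'b'
Remaining is exactly 'b' -> match
Result: 1

1


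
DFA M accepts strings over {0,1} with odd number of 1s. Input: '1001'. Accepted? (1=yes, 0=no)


DFA has 2 states: q_even (start, accept=no) and q_odd
Processing string '1001' character by character:
  Position 0: read '1', 1-count=1 -> q_odd
  Position 1: read '0', 1-count=1 -> q_odd (no change)
  Position 2: read '0', 1-count=1 -> q_odd (no change)
  Position 3: read '1', 1-count=2 -> q_even
Final state: q_even, total 1s = 2 (even); the DFA requires an odd count -> reject

0


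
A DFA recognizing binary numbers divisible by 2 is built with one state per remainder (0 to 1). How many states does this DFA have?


Divisibility by 2 is tracked via the remainder mod 2: 0, 1, ..., 1
The construction assigns one state to each remainder
Number of remainders = 2

2


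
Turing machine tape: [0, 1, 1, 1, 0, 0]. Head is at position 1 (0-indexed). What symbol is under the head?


Tape: [0, 1, 1, 1, 0, 0]
Positions: 0 1 2 3 4 5
Values:    0 1 1 1 0 0
Head at position 1
tape[1] = 1

1


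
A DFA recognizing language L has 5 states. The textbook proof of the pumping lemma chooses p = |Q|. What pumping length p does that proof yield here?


Pumping lemma for regular languages (standard proof):
Take p = |Q|, the number of DFA states.
Any string of length >= |Q| passes through |Q|+1 states while reading its first |Q| symbols,
so by pigeonhole some state repeats, giving the loop that can be pumped.
Here |Q| = 5
Therefore the proof uses p = 5

5


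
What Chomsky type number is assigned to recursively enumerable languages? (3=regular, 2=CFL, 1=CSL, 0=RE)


Chomsky hierarchy levels:
  Type 3: Regular (DFA/NFA/regex)
  Type 2: Context-free (PDA)
  Type 1: Context-sensitive
  Type 0: Recursively enumerable (TM)
'recursively enumerable' corresponds to Type 0

0


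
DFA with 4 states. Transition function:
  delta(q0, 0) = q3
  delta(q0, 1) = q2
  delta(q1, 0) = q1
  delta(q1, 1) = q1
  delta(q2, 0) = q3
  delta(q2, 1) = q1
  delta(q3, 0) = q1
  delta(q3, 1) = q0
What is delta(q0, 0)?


Looking up transition function:
delta(q0, 0) in the table
Row: q0, Column: 0
Result: q3

q3


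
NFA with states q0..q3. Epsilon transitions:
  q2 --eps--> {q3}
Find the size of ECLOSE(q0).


Starting from q0
Initialize closure = {q0}
q0 has no outgoing epsilon transitions -> nothing to add
Final closure: {q0}
Size = 1

1


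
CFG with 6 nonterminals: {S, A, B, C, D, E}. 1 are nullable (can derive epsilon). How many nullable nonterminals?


Nonterminals: {S, A, B, C, D, E}
A nonterminal is nullable if it can derive epsilon
Counting nullable nonterminals: 1
Total nullable = 1

1


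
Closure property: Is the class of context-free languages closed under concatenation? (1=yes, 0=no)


CFL closure properties:
  Closed under: union, concatenation, Kleene star
  NOT closed under: intersection, complement
Operation 'concatenation' is in closed list -> Yes (closed)

1


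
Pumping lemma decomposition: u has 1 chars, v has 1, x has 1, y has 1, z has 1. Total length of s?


|s| = |u| + |v| + |x| + |y| + |z|
= 1 + 1 + 1 + 1 + 1
= 2 + 1 + 2
= 3 + 2
= 5

5


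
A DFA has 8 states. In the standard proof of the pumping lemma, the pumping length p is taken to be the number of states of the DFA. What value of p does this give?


Pumping lemma for regular languages (standard proof):
Take p = |Q|, the number of DFA states.
Any string of length >= |Q| passes through |Q|+1 states while reading its first |Q| symbols,
so by pigeonhole some state repeats, giving the loop that can be pumped.
Here |Q| = 8
Therefore the proof uses p = 8

8


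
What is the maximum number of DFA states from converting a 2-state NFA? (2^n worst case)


NFA has 2 states
Subset construction: each DFA state = subset of NFA states
Maximum subsets = 2^2
2^2 = 4

4


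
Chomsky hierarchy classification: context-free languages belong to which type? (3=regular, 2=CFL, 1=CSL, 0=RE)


Chomsky hierarchy levels:
  Type 3: Regular (DFA/NFA/regex)
  Type 2: Context-free (PDA)
  Type 1: Context-sensitive
  Type 0: Recursively enumerable (TM)
'context-free' corresponds to Type 2

2


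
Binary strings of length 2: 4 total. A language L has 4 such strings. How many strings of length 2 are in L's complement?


Alphabet: {0,1}
String length: 2
Total strings of length 2 = 2^2 = 4
Strings in L = 4
Complement = total - |L|
= 4 - 4
= 0

0


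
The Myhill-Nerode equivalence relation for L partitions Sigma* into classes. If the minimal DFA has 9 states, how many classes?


Myhill-Nerode theorem:
Number of equivalence classes = number of states in minimal DFA
Minimal DFA states = 9
Therefore equivalence classes = 9

9


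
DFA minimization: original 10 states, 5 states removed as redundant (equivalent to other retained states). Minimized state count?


Original DFA: 10 states
Redundant states removed: 5
Minimized states = original - removed
= 10 - 5
= 5

5


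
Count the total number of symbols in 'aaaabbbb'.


String: 'aaaabbbb'
Counting characters:
  'a' appears 4 time(s)
  'b' appears 4 time(s)
Total length = 4 + 4 = 8

8


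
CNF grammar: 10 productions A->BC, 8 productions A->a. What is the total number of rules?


CNF allows two rule forms:
  A -> BC (binary): 10 rules
  A -> a (terminal): 8 rules
Total = 10 + 8 = 18

18


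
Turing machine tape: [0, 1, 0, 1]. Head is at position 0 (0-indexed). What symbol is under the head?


Tape: [0, 1, 0, 1]
Positions: 0 1 2 3
Values:    0 1 0 1
Head at position 0
tape[0] = 0

0


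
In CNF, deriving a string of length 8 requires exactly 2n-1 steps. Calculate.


Chomsky Normal Form derivation:
String length n = 8
Each step either:
  - Splits a nonterminal into two (n-1 such steps)
  - Converts a nonterminal to terminal (n such steps)
Total = (n-1) + n = 2n - 1
= 2(8) - 1
= 16 - 1
= 15

15


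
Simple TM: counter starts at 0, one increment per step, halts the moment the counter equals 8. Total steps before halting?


Counter starts at 0. Counting sequence:
  Step 1: counter = 1
  Step 2: counter = 2
  Step 3: counter = 3
  Step 4: counter = 4
  Step 5: counter = 5
  Step 6: counter = 6
  Step 7: counter = 7
  Step 8: counter = 8
Counter reached 8 -> halt
Total steps = 8

8


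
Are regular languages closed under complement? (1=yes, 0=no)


Regular languages are closed under:
- Union (DFA product construction)
- Intersection (DFA product construction)
- Complement (swap accept/reject states)
- Concatenation (NFA construction)
- Kleene star (NFA construction)
complement is in this list
Therefore: closed

1


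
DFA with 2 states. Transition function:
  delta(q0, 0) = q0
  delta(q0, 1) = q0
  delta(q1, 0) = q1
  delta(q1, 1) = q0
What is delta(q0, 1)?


Looking up transition function:
delta(q0, 1) in the table
Row: q0, Column: 1
Result: q0

q0


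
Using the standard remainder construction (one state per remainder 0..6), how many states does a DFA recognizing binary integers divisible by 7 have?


Divisibility by 7 is tracked via the remainder mod 7: 0, 1, ..., 6
The construction assigns one state to each remainder
Number of remainders = 7

7


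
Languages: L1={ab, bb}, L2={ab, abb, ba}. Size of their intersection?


L1 = {ab, bb}
L2 = {ab, abb, ba}
Checking each string in L1 against L2:
  'ab': in L2? Yes
  'bb': in L2? No
Intersection = {ab}
|L1 ∩ L2| = 1

1


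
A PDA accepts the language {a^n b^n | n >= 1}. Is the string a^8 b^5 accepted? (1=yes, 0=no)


Language requires equal numbers of a's and b's
PDA pushes for each 'a', pops for each 'b'
Number of a's = 8
Number of b's = 5
8 != 5 -> Reject

0


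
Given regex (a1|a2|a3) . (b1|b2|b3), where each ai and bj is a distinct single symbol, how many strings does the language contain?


First group: 3 alternatives
Second group: 3 alternatives
Concatenation: each choice from group 1 pairs with each from group 2
Total = 3 x 3 = 9

9


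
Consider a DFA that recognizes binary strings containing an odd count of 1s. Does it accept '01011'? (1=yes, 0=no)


DFA has 2 states: q_even (start, accept=no) and q_odd
Processing string '01011' character by character:
  Position 0: read '0', 1-count=0 -> q_even (no change)
  Position 1: read '1', 1-count=1 -> q_odd
  Position 2: read '0', 1-count=1 -> q_odd (no change)
  Position 3: read '1', 1-count=2 -> q_even
  Position 4: read '1', 1-count=3 -> q_odd
Final state: q_odd, total 1s = 3 (odd); the DFA requires an odd count -> accept

1


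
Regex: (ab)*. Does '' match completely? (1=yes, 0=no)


Pattern: (ab)*
String: ''
Pattern requires: zero or more repetitions of 'ab'
Pairs: []
All pairs are 'ab'? Yes
Result: 1

1


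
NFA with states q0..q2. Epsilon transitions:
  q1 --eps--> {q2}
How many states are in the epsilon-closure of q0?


Starting from q0
Initialize closure = {q0}
q0 has no outgoing epsilon transitions -> nothing to add
Final closure: {q0}
Size = 1

1


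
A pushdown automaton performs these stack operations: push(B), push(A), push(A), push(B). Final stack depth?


Tracing stack operations:
  push(B) -> stack = [B], depth=1
  push(A) -> stack = [B,A], depth=2
  push(A) -> stack = [B,A,A], depth=3
  push(B) -> stack = [B,A,A,B], depth=4
Final depth = 4

4


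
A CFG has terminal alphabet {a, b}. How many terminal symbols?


Terminal symbols: a, b
Counting each: a (#1), b (#2)
Total = 2

2


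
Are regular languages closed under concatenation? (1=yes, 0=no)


Regular languages are closed under all standard operations:
- Union: Yes (product construction)
- Intersection: Yes (product construction)
- Complement: Yes (swap accept/reject)
- Concatenation: Yes (NFA construction)
Operation: concatenation -> Closed

1


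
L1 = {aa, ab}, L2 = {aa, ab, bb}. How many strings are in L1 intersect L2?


L1 = {aa, ab}
L2 = {aa, ab, bb}
Checking each string in L1 against L2:
  'aa': in L2? Yes
  'ab': in L2? Yes
Intersection = {aa, ab}
|L1 ∩ L2| = 2

2


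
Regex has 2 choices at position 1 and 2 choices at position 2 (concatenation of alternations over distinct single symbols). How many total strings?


First group: 2 alternatives
Second group: 2 alternatives
Concatenation: each choice from group 1 pairs with each from group 2
Total = 2 x 2 = 4

4


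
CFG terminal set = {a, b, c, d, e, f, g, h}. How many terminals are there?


Terminal symbols: a, b, c, d, e, f, g, h
Counting each: a (#1), b (#2), c (#3), d (#4), e (#5), f (#6), g (#7), h (#8)
Total = 8

8


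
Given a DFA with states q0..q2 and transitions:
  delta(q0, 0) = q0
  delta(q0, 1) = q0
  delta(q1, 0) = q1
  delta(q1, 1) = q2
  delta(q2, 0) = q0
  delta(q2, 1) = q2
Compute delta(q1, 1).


Looking up transition function:
delta(q1, 1) in the table
Row: q1, Column: 1
Result: q2

q2


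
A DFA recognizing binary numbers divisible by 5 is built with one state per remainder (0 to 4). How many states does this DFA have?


Divisibility by 5 is tracked via the remainder mod 5: 0, 1, ..., 4
The construction assigns one state to each remainder
Number of remainders = 5

5


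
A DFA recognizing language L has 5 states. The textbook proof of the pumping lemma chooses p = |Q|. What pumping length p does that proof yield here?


Pumping lemma for regular languages (standard proof):
Take p = |Q|, the number of DFA states.
Any string of length >= |Q| passes through |Q|+1 states while reading its first |Q| symbols,
so by pigeonhole some state repeats, giving the loop that can be pumped.
Here |Q| = 5
Therefore the proof uses p = 5

5


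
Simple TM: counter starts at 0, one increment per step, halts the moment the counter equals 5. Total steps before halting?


Counter starts at 0. Counting sequence:
  Step 1: counter = 1
  Step 2: counter = 2
  Step 3: counter = 3
  Step 4: counter = 4
  Step 5: counter = 5
Counter reached 5 -> halt
Total steps = 5

5


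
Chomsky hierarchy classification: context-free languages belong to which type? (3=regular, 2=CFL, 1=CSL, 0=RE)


Chomsky hierarchy levels:
  Type 3: Regular (DFA/NFA/regex)
  Type 2: Context-free (PDA)
  Type 1: Context-sensitive
  Type 0: Recursively enumerable (TM)
'context-free' corresponds to Type 2

2


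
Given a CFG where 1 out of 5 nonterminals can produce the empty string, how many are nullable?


Nonterminals: {S, A, B, C, D}
A nonterminal is nullable if it can derive epsilon
Counting nullable nonterminals: 1
Total nullable = 1

1


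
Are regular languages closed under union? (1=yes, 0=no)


Regular languages are closed under:
- Union (DFA product construction)
- Intersection (DFA product construction)
- Complement (swap accept/reject states)
- Concatenation (NFA construction)
- Kleene star (NFA construction)
union is in this list
Therefore: closed

1


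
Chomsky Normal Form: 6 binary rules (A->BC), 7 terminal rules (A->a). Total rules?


CNF allows two rule forms:
  A -> BC (binary): 6 rules
  A -> a (terminal): 7 rules
Total = 6 + 7 = 13

13
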